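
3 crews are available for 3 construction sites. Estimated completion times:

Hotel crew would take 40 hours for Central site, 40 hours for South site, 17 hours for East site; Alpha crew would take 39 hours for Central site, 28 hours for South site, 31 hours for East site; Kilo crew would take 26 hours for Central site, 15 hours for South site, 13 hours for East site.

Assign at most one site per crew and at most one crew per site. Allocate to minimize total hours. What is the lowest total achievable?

Minimum total: 71 hours

Treat this as an assignment problem: match each crew to one site.
Optimal: Hotel crew→East site (17 hours), Alpha crew→Central site (39 hours), Kilo crew→South site (15 hours) — total 17+39+15 = 71 hours.
Min-entry greedy (repeatedly take the single cheapest remaining cell) gives 81 hours, worse by 10.
No other one-to-one assignment undercuts 71 hours.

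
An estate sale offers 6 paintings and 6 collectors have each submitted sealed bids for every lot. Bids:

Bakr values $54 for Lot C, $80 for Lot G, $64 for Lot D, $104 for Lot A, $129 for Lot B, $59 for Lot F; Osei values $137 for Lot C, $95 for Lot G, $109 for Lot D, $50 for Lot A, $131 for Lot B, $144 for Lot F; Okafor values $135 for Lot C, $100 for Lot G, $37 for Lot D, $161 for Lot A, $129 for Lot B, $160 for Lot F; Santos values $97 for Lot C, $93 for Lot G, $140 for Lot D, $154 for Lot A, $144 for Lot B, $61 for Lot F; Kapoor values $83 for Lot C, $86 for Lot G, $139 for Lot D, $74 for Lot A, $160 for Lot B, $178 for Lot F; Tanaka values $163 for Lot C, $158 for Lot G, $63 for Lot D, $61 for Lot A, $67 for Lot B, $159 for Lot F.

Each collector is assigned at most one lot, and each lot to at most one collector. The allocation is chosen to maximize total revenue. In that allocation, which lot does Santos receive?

This is the linear assignment problem.
Optimal: Bakr→Lot B ($129), Osei→Lot C ($137), Okafor→Lot A ($161), Santos→Lot D ($140), Kapoor→Lot F ($178), Tanaka→Lot G ($158) — total 129+137+161+140+178+158 = $903.
Next-best assignment: Bakr→Lot B, Osei→Lot C, Okafor→Lot F, Santos→Lot A, Kapoor→Lot D, Tanaka→Lot G = $877.
Santos's own top lot is Lot A ($154), but forcing Santos→Lot A and reassigning the rest optimally gives only $877 — worse by 26.

Santos receives Lot D.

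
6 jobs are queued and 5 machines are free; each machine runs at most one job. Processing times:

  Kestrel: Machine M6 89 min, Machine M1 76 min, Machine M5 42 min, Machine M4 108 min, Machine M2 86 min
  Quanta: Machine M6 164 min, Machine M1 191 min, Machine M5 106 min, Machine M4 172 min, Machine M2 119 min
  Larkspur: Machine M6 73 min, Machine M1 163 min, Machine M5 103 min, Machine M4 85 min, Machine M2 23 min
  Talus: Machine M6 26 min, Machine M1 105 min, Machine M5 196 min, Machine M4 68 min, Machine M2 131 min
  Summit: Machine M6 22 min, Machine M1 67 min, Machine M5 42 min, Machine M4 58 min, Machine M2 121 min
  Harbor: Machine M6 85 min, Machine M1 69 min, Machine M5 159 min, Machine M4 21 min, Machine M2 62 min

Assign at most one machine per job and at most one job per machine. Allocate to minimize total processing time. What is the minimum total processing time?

Treat this as an assignment problem: match each job to one machine.
Optimal: Talus→Machine M6 (26 min), Summit→Machine M1 (67 min), Kestrel→Machine M5 (42 min), Harbor→Machine M4 (21 min), Larkspur→Machine M2 (23 min) — total 26+67+42+21+23 = 179 min.
Min-entry greedy (repeatedly take the single cheapest remaining cell) gives 213 min, worse by 34.
Next-best assignment: Talus→Machine M6, Kestrel→Machine M1, Summit→Machine M5, Harbor→Machine M4, Larkspur→Machine M2 = 188 min.
Swapping Talus↔Larkspur (Talus→Machine M2 131 min, Larkspur→Machine M6 73 min) adds 155.
Checked against all permutations: 179 min is optimal.

Min total: 179 min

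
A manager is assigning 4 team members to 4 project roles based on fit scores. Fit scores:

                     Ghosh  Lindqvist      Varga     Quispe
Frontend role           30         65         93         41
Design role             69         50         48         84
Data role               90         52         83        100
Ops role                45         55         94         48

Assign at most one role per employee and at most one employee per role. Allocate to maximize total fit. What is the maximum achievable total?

This is a one-to-one assignment (maximum-weight bipartite matching).
Optimal: Ghosh→Data role (90 pts), Lindqvist→Frontend role (65 pts), Varga→Ops role (94 pts), Quispe→Design role (84 pts) — total 90+65+94+84 = 333 pts.
Column-greedy (each role in turn goes to its best remaining employee) gives 322 pts, worse by 11.
No other one-to-one assignment exceeds 333 pts.

Max total: 333 pts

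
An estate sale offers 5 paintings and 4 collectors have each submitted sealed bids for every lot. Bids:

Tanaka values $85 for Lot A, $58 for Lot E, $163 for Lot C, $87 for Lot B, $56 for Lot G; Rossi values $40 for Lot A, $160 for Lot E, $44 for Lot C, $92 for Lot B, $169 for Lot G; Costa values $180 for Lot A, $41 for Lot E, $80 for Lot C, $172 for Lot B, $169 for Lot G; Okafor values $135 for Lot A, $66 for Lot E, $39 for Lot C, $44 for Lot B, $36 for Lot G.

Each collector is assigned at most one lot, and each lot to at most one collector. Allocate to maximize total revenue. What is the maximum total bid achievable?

Treat this as an assignment problem: match each collector to one lot.
Optimal: Tanaka→Lot C ($163), Rossi→Lot G ($169), Costa→Lot B ($172), Okafor→Lot A ($135) — total 163+169+172+135 = $639.
Row-greedy (each collector in turn takes its best remaining lot) gives $578, worse by 61.
Swapping Okafor↔Tanaka (Okafor→Lot C $39, Tanaka→Lot A $85) loses 174.
Checked against all permutations: $639 is optimal.

Maximum total: $639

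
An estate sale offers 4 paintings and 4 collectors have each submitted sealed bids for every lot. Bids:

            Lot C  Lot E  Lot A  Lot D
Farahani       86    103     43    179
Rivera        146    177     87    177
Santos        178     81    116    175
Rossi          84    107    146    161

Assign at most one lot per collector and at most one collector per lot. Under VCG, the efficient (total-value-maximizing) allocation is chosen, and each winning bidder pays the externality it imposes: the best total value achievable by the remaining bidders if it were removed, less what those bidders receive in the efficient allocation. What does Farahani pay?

Efficient allocation: Farahani→Lot D ($179), Rivera→Lot E ($177), Santos→Lot C ($178), Rossi→Lot A ($146); total welfare W = $680.
Farahani receives Lot D at value $179, so the others get W − 179 = $501.
Without Farahani: best allocation of the remaining 3 bidders over all 4 lots is Rivera→Lot E ($177), Santos→Lot C ($178), Rossi→Lot D ($161), total $516.
VCG payment = (others' best without Farahani) − (others' welfare with Farahani) = 516 − 501 = $15.

Farahani pays $15.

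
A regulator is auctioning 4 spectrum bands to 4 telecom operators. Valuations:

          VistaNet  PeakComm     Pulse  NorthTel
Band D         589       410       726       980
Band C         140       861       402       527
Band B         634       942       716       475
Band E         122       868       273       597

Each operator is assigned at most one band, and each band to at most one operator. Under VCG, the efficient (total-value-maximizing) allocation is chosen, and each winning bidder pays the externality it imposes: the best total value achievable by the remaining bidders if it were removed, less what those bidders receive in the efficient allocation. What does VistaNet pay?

VistaNet pays $314M.

Efficient allocation: VistaNet→Band B ($634M), PeakComm→Band E ($868M), Pulse→Band C ($402M), NorthTel→Band D ($980M); total welfare W = $2884M.
VistaNet receives Band B at value $634M, so the others get W − 634 = $2250M.
Without VistaNet: best allocation of the remaining 3 bidders over all 4 bands is PeakComm→Band E ($868M), Pulse→Band B ($716M), NorthTel→Band D ($980M), total $2564M.
VCG payment = (others' best without VistaNet) − (others' welfare with VistaNet) = 2564 − 2250 = $314M.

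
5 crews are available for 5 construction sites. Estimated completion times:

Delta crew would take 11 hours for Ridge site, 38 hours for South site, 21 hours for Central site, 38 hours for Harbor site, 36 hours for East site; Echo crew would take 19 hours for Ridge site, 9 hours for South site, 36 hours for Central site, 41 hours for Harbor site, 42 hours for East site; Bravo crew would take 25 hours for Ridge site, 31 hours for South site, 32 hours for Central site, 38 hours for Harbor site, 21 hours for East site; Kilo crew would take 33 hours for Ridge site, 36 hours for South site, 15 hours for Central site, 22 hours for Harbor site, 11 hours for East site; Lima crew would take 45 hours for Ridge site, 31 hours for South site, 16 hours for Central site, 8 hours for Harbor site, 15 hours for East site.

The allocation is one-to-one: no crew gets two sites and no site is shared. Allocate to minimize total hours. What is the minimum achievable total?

Minimum total: 64 hours

Optimal: Delta crew→Ridge site (11 hours), Echo crew→South site (9 hours), Bravo crew→East site (21 hours), Kilo crew→Central site (15 hours), Lima crew→Harbor site (8 hours) — total 11+9+21+15+8 = 64 hours.
Min-entry greedy (repeatedly take the single cheapest remaining cell) gives 71 hours, worse by 7.
Swapping Kilo crew↔Bravo crew (Kilo crew→East site 11 hours, Bravo crew→Central site 32 hours) adds 7.
Every other assignment is strictly worse.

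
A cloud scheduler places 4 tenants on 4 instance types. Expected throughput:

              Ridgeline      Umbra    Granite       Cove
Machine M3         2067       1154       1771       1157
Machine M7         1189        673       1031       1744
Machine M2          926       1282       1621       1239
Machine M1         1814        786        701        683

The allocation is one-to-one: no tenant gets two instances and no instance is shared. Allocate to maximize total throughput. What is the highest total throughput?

Maximum total: 6611 ops/s

Treat this as an assignment problem: match each tenant to one instance.
Optimal: Ridgeline→Machine M1 (1814 ops/s), Umbra→Machine M2 (1282 ops/s), Granite→Machine M3 (1771 ops/s), Cove→Machine M7 (1744 ops/s) — total 1814+1282+1771+1744 = 6611 ops/s.
Next-best assignment: Ridgeline→Machine M1, Umbra→Machine M3, Granite→Machine M2, Cove→Machine M7 = 6333 ops/s.
No other one-to-one assignment exceeds 6611 ops/s.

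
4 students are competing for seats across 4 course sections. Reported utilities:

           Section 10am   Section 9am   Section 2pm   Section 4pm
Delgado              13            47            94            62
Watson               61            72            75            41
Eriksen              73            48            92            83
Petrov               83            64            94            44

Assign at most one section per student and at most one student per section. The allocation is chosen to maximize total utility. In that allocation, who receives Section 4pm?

Eriksen receives Section 4pm.

Treat this as an assignment problem: match each student to one section.
Optimal: Delgado→Section 2pm (94 points), Watson→Section 9am (72 points), Eriksen→Section 4pm (83 points), Petrov→Section 10am (83 points) — total 94+72+83+83 = 332 points.
Swapping Eriksen↔Petrov (Eriksen→Section 10am 73 points, Petrov→Section 4pm 44 points) loses 49.
Every other assignment is strictly worse.
Eriksen's own top section is Section 2pm (92 points), but forcing Eriksen→Section 2pm and reassigning the rest optimally gives only 309 points — worse by 23.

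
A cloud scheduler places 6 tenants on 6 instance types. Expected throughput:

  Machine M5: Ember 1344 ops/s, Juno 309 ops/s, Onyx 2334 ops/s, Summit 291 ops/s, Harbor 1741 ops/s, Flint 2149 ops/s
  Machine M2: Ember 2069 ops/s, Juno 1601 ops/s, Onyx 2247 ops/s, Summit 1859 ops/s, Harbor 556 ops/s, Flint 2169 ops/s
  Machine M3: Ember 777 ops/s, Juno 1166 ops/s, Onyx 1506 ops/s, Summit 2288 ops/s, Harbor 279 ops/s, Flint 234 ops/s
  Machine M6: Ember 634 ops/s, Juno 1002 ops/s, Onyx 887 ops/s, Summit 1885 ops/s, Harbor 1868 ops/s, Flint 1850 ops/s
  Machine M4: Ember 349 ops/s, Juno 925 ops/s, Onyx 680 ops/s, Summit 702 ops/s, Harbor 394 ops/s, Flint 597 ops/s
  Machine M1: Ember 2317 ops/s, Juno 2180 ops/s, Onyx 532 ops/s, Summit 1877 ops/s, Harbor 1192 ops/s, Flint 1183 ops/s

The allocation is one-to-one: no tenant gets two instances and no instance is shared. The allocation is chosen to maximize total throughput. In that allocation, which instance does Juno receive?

Optimal: Ember→Machine M1 (2317 ops/s), Juno→Machine M4 (925 ops/s), Onyx→Machine M5 (2334 ops/s), Summit→Machine M3 (2288 ops/s), Harbor→Machine M6 (1868 ops/s), Flint→Machine M2 (2169 ops/s) — total 2317+925+2334+2288+1868+2169 = 11901 ops/s.
Checked against all permutations: 11901 ops/s is optimal.
Juno's own top instance is Machine M1 (2180 ops/s), but forcing Juno→Machine M1 and reassigning the rest optimally gives only 11336 ops/s — worse by 565.

Juno receives Machine M4.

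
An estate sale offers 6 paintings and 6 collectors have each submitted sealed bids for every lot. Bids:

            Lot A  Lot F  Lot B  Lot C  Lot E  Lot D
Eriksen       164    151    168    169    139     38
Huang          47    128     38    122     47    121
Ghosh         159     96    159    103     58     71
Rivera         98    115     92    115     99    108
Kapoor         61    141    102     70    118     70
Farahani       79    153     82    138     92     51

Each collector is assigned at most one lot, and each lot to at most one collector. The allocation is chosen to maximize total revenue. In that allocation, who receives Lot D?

Huang receives Lot D.

This is a one-to-one assignment (maximum-weight bipartite matching).
Optimal: Eriksen→Lot B ($168), Huang→Lot D ($121), Ghosh→Lot A ($159), Rivera→Lot C ($115), Kapoor→Lot E ($118), Farahani→Lot F ($153) — total 168+121+159+115+118+153 = $834.
Column-greedy (each lot in turn goes to its best remaining collector) gives $824, worse by 10.
Next-best assignment: Eriksen→Lot A, Huang→Lot D, Ghosh→Lot B, Rivera→Lot C, Kapoor→Lot E, Farahani→Lot F = $830.
No other one-to-one assignment exceeds $834.
Huang's own top lot is Lot F ($128), but forcing Huang→Lot F and reassigning the rest optimally gives only $819 — worse by 15.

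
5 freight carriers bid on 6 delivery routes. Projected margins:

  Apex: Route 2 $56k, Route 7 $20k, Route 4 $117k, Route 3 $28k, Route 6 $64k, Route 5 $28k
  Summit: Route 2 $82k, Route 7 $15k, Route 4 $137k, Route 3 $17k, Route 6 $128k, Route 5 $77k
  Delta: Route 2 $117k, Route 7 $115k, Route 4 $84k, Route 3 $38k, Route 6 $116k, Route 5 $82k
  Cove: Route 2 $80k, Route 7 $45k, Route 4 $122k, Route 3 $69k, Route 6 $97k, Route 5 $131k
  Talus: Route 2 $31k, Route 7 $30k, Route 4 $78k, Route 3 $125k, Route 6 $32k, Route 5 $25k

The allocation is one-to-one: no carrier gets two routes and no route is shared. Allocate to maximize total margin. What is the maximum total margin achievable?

Optimal: Apex→Route 4 ($117k), Summit→Route 6 ($128k), Delta→Route 2 ($117k), Cove→Route 5 ($131k), Talus→Route 3 ($125k) — total 117+128+117+131+125 = $618k.
Column-greedy (each route in turn goes to its best remaining carrier) gives $488k, worse by 130.
Next-best assignment: Apex→Route 4, Summit→Route 6, Delta→Route 7, Cove→Route 5, Talus→Route 3 = $616k.

Max total: $618k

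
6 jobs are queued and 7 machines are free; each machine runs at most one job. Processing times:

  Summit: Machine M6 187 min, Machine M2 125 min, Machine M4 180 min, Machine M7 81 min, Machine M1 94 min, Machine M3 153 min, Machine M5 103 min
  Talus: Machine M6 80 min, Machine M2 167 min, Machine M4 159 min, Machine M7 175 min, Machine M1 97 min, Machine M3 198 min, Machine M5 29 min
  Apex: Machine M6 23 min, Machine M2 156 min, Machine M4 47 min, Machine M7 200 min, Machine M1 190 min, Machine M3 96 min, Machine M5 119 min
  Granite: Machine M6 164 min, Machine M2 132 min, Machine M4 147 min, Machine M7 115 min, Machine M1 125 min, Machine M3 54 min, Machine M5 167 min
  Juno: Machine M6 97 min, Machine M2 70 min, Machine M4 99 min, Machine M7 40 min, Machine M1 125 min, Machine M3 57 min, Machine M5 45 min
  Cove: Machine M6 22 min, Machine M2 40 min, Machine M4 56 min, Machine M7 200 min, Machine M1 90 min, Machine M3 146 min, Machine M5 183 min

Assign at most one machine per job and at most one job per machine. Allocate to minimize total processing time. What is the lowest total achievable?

Minimum total: 280 min

Treat this as an assignment problem: match each job to one machine.
Optimal: Summit→Machine M1 (94 min), Talus→Machine M5 (29 min), Apex→Machine M6 (23 min), Granite→Machine M3 (54 min), Juno→Machine M7 (40 min), Cove→Machine M2 (40 min) — total 94+29+23+54+40+40 = 280 min.
Column-greedy (each machine in turn goes to its cheapest remaining job) gives 371 min, worse by 91.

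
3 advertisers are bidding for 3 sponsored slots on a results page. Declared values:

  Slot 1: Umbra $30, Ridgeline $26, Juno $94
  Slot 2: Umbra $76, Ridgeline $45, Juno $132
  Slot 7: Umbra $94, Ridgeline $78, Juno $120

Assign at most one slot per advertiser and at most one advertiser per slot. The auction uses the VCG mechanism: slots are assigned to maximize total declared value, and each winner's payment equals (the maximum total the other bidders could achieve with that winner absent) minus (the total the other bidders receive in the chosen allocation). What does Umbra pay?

Umbra pays $52.

Efficient allocation: Umbra→Slot 7 ($94), Ridgeline→Slot 1 ($26), Juno→Slot 2 ($132); total welfare W = $252.
Umbra receives Slot 7 at value $94, so the others get W − 94 = $158.
Without Umbra: best allocation of the remaining 2 bidders over all 3 slots is Ridgeline→Slot 7 ($78), Juno→Slot 2 ($132), total $210.
VCG payment = (others' best without Umbra) − (others' welfare with Umbra) = 210 − 158 = $52.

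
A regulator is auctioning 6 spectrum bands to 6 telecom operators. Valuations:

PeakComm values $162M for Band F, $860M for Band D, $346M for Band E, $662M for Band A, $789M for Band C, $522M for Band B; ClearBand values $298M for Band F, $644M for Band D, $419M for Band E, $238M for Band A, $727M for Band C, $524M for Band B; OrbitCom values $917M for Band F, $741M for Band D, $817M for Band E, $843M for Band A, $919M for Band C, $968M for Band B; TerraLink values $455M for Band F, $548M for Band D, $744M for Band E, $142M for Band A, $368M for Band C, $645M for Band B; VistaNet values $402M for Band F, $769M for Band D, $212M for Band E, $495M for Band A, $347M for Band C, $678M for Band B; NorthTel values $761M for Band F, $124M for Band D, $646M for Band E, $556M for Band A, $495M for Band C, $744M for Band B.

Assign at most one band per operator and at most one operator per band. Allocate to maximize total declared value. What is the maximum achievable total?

Treat this as an assignment problem: match each operator to one band.
Optimal: PeakComm→Band A ($662M), ClearBand→Band C ($727M), OrbitCom→Band B ($968M), TerraLink→Band E ($744M), VistaNet→Band D ($769M), NorthTel→Band F ($761M) — total 662+727+968+744+769+761 = $4631M.
Row-greedy (each operator in turn takes its best remaining band) gives $4555M, worse by 76.
Next-best assignment: PeakComm→Band D, ClearBand→Band C, OrbitCom→Band A, TerraLink→Band E, VistaNet→Band B, NorthTel→Band F = $4613M.
Swapping NorthTel↔OrbitCom (NorthTel→Band B $744M, OrbitCom→Band F $917M) loses 68.

Maximum total: $4631M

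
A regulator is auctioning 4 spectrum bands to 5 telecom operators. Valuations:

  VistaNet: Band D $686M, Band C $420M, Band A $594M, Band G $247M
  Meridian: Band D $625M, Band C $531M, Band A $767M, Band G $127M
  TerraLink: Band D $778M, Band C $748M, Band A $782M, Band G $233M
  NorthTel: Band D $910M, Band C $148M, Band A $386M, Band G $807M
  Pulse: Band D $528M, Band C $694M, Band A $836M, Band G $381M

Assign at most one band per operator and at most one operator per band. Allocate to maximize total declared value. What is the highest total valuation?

Max total: $3077M

Treat this as an assignment problem: match each operator to one band.
Optimal: VistaNet→Band D ($686M), TerraLink→Band C ($748M), Pulse→Band A ($836M), NorthTel→Band G ($807M) — total 686+748+836+807 = $3077M.
Row-greedy (each operator in turn takes its best remaining band) gives $3008M, worse by 69.
Next-best assignment: TerraLink→Band D, Pulse→Band C, Meridian→Band A, NorthTel→Band G = $3046M.
Swapping VistaNet↔TerraLink (VistaNet→Band C $420M, TerraLink→Band D $778M) loses 236.
No other one-to-one assignment exceeds $3077M.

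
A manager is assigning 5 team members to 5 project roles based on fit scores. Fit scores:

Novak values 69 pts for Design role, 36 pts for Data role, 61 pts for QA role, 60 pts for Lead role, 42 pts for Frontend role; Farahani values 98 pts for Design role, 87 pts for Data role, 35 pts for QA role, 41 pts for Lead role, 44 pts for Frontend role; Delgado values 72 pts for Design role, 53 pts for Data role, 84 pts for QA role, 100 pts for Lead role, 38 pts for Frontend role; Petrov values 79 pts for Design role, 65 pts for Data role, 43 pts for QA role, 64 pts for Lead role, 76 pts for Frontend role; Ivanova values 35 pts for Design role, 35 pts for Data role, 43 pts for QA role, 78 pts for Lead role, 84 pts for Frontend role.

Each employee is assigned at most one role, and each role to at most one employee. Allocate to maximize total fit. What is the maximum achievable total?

Optimal: Novak→QA role (61 pts), Farahani→Data role (87 pts), Delgado→Lead role (100 pts), Petrov→Design role (79 pts), Ivanova→Frontend role (84 pts) — total 61+87+100+79+84 = 411 pts.
Column-greedy (each role in turn goes to its best remaining employee) gives 367 pts, worse by 44.

Maximum total: 411 pts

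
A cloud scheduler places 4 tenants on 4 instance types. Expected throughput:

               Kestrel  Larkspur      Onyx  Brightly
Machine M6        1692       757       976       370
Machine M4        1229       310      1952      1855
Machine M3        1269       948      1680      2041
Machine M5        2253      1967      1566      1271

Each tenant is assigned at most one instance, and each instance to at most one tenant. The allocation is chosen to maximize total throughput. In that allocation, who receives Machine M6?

Kestrel receives Machine M6.

This is the linear assignment problem.
Optimal: Kestrel→Machine M6 (1692 ops/s), Larkspur→Machine M5 (1967 ops/s), Onyx→Machine M4 (1952 ops/s), Brightly→Machine M3 (2041 ops/s) — total 1692+1967+1952+2041 = 7652 ops/s.
Row-greedy (each tenant in turn takes its best remaining instance) gives 5523 ops/s, worse by 2129.
Kestrel's own top instance is Machine M5 (2253 ops/s), but forcing Kestrel→Machine M5 and reassigning the rest optimally gives only 7003 ops/s — worse by 649.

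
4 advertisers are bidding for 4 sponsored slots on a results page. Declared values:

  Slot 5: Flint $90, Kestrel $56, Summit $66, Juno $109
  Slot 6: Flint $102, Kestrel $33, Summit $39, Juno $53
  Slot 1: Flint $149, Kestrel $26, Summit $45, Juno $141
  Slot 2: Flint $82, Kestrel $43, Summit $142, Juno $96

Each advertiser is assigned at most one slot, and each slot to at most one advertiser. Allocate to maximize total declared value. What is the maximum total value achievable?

Max total: $441

Optimal: Flint→Slot 6 ($102), Kestrel→Slot 5 ($56), Summit→Slot 2 ($142), Juno→Slot 1 ($141) — total 102+56+142+141 = $441.
Column-greedy (each slot in turn goes to its best remaining advertiser) gives $299, worse by 142.
Next-best assignment: Flint→Slot 1, Kestrel→Slot 6, Summit→Slot 2, Juno→Slot 5 = $433.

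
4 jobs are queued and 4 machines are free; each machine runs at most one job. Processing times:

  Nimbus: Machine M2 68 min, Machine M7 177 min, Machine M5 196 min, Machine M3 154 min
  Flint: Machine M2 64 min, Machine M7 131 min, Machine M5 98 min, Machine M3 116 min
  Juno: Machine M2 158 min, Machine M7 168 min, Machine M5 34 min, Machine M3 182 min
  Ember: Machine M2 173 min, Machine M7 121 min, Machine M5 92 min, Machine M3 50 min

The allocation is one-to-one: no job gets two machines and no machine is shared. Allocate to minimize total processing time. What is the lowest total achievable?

Min total: 283 min

Optimal: Nimbus→Machine M2 (68 min), Flint→Machine M7 (131 min), Juno→Machine M5 (34 min), Ember→Machine M3 (50 min) — total 68+131+34+50 = 283 min.
Column-greedy (each machine in turn goes to its cheapest remaining job) gives 373 min, worse by 90.
Every other assignment is strictly worse.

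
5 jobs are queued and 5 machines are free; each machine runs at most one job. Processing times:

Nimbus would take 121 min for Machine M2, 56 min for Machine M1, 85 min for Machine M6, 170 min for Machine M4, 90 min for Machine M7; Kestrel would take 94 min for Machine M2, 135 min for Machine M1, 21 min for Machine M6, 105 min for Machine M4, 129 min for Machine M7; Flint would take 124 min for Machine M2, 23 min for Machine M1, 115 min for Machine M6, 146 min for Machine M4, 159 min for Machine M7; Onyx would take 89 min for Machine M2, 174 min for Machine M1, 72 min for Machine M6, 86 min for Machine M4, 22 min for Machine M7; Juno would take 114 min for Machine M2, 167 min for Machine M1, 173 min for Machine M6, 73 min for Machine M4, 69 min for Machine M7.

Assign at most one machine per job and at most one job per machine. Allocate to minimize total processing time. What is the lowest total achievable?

Min total: 260 min

Optimal: Nimbus→Machine M2 (121 min), Kestrel→Machine M6 (21 min), Flint→Machine M1 (23 min), Onyx→Machine M7 (22 min), Juno→Machine M4 (73 min) — total 121+21+23+22+73 = 260 min.
Row-greedy (each job in turn takes its cheapest remaining machine) gives 296 min, worse by 36.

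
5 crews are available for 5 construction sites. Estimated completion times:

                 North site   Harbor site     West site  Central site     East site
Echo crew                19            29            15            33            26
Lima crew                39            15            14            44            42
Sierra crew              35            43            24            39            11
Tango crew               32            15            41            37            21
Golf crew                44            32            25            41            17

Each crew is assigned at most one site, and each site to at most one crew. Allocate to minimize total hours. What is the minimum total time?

Min total: 100 hours

This is the linear assignment problem.
Optimal: Echo crew→North site (19 hours), Lima crew→West site (14 hours), Sierra crew→East site (11 hours), Tango crew→Harbor site (15 hours), Golf crew→Central site (41 hours) — total 19+14+11+15+41 = 100 hours.
Column-greedy (each site in turn goes to its cheapest remaining crew) gives 112 hours, worse by 12.
No other one-to-one assignment undercuts 100 hours.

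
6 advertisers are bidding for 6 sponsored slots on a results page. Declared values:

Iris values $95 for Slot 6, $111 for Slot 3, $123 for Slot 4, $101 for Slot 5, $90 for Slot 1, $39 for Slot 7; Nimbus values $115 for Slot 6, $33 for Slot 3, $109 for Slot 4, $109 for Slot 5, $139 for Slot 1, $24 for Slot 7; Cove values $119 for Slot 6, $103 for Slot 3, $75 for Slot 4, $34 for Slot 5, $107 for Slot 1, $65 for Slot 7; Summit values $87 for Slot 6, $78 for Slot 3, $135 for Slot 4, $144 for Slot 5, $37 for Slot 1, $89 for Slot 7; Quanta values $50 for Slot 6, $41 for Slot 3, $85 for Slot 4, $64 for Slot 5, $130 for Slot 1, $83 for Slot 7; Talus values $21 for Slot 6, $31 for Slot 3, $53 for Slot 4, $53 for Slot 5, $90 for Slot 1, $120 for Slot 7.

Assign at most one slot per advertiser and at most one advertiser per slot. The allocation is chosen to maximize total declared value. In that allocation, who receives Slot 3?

Optimal: Iris→Slot 4 ($123), Nimbus→Slot 6 ($115), Cove→Slot 3 ($103), Summit→Slot 5 ($144), Quanta→Slot 1 ($130), Talus→Slot 7 ($120) — total 123+115+103+144+130+120 = $735.
Next-best assignment: Iris→Slot 3, Nimbus→Slot 4, Cove→Slot 6, Summit→Slot 5, Quanta→Slot 1, Talus→Slot 7 = $733.
Cove's own top slot is Slot 6 ($119), but forcing Cove→Slot 6 and reassigning the rest optimally gives only $733 — worse by 2.

Cove receives Slot 3.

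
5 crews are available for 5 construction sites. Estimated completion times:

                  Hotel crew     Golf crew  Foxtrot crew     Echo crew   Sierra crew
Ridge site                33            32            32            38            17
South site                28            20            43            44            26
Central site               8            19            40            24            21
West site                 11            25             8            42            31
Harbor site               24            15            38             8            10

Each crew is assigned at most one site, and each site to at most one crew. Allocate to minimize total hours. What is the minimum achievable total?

Minimum total: 61 hours

Optimal: Hotel crew→Central site (8 hours), Golf crew→South site (20 hours), Foxtrot crew→West site (8 hours), Echo crew→Harbor site (8 hours), Sierra crew→Ridge site (17 hours) — total 8+20+8+8+17 = 61 hours.
Row-greedy (each crew in turn takes its cheapest remaining site) gives 95 hours, worse by 34.
Every other assignment is strictly worse.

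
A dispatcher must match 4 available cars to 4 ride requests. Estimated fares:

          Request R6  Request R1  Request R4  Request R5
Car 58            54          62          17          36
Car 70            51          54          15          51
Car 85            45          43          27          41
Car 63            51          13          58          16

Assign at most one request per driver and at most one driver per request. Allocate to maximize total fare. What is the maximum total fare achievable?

Max total: $216

Optimal: Car 58→Request R1 ($62), Car 70→Request R5 ($51), Car 85→Request R6 ($45), Car 63→Request R4 ($58) — total 62+51+45+58 = $216.
Row-greedy (each driver in turn takes its best remaining request) gives $212, worse by 4.
Next-best assignment: Car 58→Request R1, Car 70→Request R6, Car 85→Request R5, Car 63→Request R4 = $212.
Swapping Car 63↔Car 58 (Car 63→Request R1 $13, Car 58→Request R4 $17) loses 90.
Every other assignment is strictly worse.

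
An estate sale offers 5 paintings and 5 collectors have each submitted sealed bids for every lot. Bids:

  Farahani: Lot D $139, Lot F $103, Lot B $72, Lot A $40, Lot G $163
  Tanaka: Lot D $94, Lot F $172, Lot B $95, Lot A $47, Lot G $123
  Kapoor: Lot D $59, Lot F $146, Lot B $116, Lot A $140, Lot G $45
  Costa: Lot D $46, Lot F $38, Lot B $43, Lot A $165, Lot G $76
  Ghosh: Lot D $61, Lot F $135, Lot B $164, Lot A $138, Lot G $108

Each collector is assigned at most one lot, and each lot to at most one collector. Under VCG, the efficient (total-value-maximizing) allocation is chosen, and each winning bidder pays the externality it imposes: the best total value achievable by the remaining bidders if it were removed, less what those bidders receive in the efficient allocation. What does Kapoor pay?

Kapoor pays $73.

Efficient allocation: Farahani→Lot D ($139), Tanaka→Lot G ($123), Kapoor→Lot F ($146), Costa→Lot A ($165), Ghosh→Lot B ($164); total welfare W = $737.
Kapoor receives Lot F at value $146, so the others get W − 146 = $591.
Without Kapoor: best allocation of the remaining 4 bidders over all 5 lots is Farahani→Lot G ($163), Tanaka→Lot F ($172), Costa→Lot A ($165), Ghosh→Lot B ($164), total $664.
VCG payment = (others' best without Kapoor) − (others' welfare with Kapoor) = 664 − 591 = $73.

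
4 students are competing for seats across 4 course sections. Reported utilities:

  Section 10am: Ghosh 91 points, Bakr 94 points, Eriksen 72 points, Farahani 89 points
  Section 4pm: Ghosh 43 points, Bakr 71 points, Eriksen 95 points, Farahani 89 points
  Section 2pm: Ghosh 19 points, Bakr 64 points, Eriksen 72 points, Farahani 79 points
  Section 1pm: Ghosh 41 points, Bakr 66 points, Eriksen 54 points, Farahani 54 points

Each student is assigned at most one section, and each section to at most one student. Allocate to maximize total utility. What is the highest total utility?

This is a one-to-one assignment (maximum-weight bipartite matching).
Optimal: Ghosh→Section 10am (91 points), Bakr→Section 1pm (66 points), Eriksen→Section 4pm (95 points), Farahani→Section 2pm (79 points) — total 91+66+95+79 = 331 points.
Swapping Farahani↔Eriksen (Farahani→Section 4pm 89 points, Eriksen→Section 2pm 72 points) loses 13.
Every other assignment is strictly worse.

Maximum total: 331 points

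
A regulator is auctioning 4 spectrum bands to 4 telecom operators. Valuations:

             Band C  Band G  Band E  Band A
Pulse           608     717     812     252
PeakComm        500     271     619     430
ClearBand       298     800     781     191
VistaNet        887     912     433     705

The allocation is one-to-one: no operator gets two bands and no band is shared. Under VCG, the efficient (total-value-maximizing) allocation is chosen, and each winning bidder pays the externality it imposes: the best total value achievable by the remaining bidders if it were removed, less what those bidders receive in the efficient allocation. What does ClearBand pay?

ClearBand pays $95M.

Efficient allocation: Pulse→Band E ($812M), PeakComm→Band A ($430M), ClearBand→Band G ($800M), VistaNet→Band C ($887M); total welfare W = $2929M.
ClearBand receives Band G at value $800M, so the others get W − 800 = $2129M.
Without ClearBand: best allocation of the remaining 3 bidders over all 4 bands is Pulse→Band E ($812M), PeakComm→Band C ($500M), VistaNet→Band G ($912M), total $2224M.
VCG payment = (others' best without ClearBand) − (others' welfare with ClearBand) = 2224 − 2129 = $95M.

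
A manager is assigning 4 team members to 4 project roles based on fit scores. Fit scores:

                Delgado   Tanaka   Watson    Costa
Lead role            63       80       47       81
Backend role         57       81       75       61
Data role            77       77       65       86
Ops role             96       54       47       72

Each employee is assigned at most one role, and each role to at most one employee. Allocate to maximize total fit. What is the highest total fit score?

Max total: 337 pts

This is a one-to-one assignment (maximum-weight bipartite matching).
Optimal: Delgado→Ops role (96 pts), Tanaka→Lead role (80 pts), Watson→Backend role (75 pts), Costa→Data role (86 pts) — total 96+80+75+86 = 337 pts.
Row-greedy (each employee in turn takes its best remaining role) gives 323 pts, worse by 14.
Checked against all permutations: 337 pts is optimal.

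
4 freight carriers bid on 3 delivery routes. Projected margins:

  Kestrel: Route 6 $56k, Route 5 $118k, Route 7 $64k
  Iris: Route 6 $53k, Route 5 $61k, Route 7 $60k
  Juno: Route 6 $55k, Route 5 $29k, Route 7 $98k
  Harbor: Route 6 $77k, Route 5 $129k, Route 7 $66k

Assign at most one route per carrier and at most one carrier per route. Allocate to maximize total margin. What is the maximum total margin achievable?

Optimal: Harbor→Route 6 ($77k), Kestrel→Route 5 ($118k), Juno→Route 7 ($98k) — total 77+118+98 = $293k.
Max-entry greedy (repeatedly take the single best remaining cell) gives $283k, worse by 10.
Next-best assignment: Kestrel→Route 6, Harbor→Route 5, Juno→Route 7 = $283k.
No other one-to-one assignment exceeds $293k.

Max total: $293k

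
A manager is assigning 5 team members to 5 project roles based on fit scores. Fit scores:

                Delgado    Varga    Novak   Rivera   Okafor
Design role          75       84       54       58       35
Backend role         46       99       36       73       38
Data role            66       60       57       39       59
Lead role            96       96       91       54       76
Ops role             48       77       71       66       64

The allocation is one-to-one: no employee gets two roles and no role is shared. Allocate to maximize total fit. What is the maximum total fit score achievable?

Max total: 390 pts

Optimal: Delgado→Design role (75 pts), Varga→Backend role (99 pts), Novak→Lead role (91 pts), Rivera→Ops role (66 pts), Okafor→Data role (59 pts) — total 75+99+91+66+59 = 390 pts.
Next-best assignment: Delgado→Lead role, Varga→Design role, Novak→Ops role, Rivera→Backend role, Okafor→Data role = 383 pts.
Every other assignment is strictly worse.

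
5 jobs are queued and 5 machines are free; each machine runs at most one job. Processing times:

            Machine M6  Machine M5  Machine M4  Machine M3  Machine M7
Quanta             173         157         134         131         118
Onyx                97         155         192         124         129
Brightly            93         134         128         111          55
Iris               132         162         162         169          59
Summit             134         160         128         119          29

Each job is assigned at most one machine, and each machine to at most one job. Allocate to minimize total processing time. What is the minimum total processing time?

Optimal: Quanta→Machine M4 (134 min), Onyx→Machine M6 (97 min), Brightly→Machine M3 (111 min), Iris→Machine M5 (162 min), Summit→Machine M7 (29 min) — total 134+97+111+162+29 = 533 min.

Minimum total: 533 min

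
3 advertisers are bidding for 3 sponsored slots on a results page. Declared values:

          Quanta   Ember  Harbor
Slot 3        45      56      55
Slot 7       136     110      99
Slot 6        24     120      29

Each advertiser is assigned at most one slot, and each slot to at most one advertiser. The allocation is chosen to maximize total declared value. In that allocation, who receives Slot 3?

Harbor receives Slot 3.

This is the linear assignment problem.
Optimal: Quanta→Slot 7 ($136), Ember→Slot 6 ($120), Harbor→Slot 3 ($55) — total 136+120+55 = $311.
Column-greedy (each slot in turn goes to its best remaining advertiser) gives $221, worse by 90.
Next-best assignment: Quanta→Slot 3, Ember→Slot 6, Harbor→Slot 7 = $264.
Harbor's own top slot is Slot 7 ($99), but forcing Harbor→Slot 7 and reassigning the rest optimally gives only $264 — worse by 47.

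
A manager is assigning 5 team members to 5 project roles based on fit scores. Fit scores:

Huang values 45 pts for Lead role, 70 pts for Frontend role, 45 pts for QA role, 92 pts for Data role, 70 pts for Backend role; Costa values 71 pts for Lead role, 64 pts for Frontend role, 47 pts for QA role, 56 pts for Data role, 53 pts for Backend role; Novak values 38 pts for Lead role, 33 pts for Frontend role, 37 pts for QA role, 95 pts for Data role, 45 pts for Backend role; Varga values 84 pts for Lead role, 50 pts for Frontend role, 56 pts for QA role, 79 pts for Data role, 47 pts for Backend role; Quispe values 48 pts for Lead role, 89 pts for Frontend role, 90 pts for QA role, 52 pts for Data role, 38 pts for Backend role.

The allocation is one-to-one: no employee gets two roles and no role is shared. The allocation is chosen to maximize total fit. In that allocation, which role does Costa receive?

Optimal: Huang→Backend role (70 pts), Costa→Frontend role (64 pts), Novak→Data role (95 pts), Varga→Lead role (84 pts), Quispe→QA role (90 pts) — total 70+64+95+84+90 = 403 pts.
Next-best assignment: Huang→Frontend role, Costa→Backend role, Novak→Data role, Varga→Lead role, Quispe→QA role = 392 pts.
Costa's own top role is Lead role (71 pts), but forcing Costa→Lead role and reassigning the rest optimally gives only 381 pts — worse by 22.

Costa receives Frontend role.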